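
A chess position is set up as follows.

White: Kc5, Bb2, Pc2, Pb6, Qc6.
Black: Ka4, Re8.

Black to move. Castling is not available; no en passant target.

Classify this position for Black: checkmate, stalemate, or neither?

Black to move; black king on a4.
In check: yes, from the white queen on c6.
King squares — a3: attacked by Bb2; b3: attacked by Pc2; b4: attacked by Kc5; a5: available; b5: attacked by Kc5.
Legal moves for Black: Ka5.
Black is in check but has 1 legal move → neither.

neither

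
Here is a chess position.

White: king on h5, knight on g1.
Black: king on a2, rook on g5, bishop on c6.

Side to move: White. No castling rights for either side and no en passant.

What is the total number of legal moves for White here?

White to move; king on h5.
In check: yes, from the black rook on g5.
Legal moves: Kh6, Kxg5, Kh4.
Count: 3.

3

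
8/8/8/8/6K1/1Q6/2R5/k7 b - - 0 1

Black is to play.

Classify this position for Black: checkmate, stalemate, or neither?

stalemate

Black to move; black king on a1.
In check: no.
King squares — b1: attacked by Qb3; a2: attacked by Rc2; b2: attacked by Rc2.
Legal moves for Black: none.
Not in check and no legal moves → stalemate.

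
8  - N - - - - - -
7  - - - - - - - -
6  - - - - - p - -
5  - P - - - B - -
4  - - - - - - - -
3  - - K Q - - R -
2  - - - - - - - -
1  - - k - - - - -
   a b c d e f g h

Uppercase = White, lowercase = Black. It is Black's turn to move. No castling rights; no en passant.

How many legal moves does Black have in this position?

0

Black to move; king on c1.
In check: no.
Legal moves: none.
Count: 0.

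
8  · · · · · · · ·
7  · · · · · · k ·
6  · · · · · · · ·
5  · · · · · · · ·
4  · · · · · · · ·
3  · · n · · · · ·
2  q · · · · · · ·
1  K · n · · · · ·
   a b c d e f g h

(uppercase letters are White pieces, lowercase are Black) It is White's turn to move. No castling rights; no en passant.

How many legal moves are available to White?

White to move; king on a1.
In check: yes, from the black queen on a2.
Legal moves: none.
Count: 0.

0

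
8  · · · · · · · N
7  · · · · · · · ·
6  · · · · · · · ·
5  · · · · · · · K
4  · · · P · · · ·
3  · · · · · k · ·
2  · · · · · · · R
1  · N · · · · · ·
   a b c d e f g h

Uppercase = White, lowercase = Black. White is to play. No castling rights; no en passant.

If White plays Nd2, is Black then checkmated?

After Nd2: black king on f3; in check: yes, from the white knight on d2.
Black has 3 legal replies: Kf4, Kg3, Ke3.
In check but a legal move exists → not checkmate.

no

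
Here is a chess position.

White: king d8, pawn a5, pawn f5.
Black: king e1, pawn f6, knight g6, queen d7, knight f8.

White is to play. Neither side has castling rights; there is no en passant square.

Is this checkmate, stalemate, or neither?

checkmate

White to move; white king on d8.
In check: yes, from the black queen on d7.
King squares — c7: attacked by Qd7; d7: attacked by Nf8; e7: attacked by Ng6; c8: attacked by Qd7; e8: attacked by Qd7.
Legal moves for White: none.
In check with no legal moves → checkmate.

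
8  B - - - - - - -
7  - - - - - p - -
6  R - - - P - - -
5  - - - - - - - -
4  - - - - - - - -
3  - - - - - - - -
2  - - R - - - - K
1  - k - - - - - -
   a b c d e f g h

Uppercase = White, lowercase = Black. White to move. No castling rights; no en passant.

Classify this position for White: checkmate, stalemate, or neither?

White to move; white king on h2.
In check: no.
Legal moves for White include: Bb7, Bc6, Bd5, Be4, Bf3, Bg2, Bh1, Ra7, Rd6, Rac6, Rb6+, Ra5, Ra4, Ra3, Raa2, Ra1+, Kh3, Kg3, ... (list truncated; more exist).
White has legal moves and is not in check → neither.

neither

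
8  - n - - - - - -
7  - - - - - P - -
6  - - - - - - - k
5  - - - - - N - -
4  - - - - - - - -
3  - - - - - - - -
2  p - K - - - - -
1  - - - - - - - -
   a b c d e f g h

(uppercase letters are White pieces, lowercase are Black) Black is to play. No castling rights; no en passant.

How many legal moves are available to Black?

4

Black to move; king on h6.
In check: yes, from the white knight on f5.
Legal moves: Kh7, Kg6, Kh5, Kg5.
Count: 4.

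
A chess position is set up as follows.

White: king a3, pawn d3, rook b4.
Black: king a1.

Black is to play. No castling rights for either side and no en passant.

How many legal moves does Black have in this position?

0

Black to move; king on a1.
In check: no.
Legal moves: none.
Count: 0.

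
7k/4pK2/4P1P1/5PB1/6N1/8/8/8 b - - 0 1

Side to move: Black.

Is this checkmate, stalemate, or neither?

stalemate

Black to move; black king on h8.
In check: no.
King squares — g7: attacked by Kf7; h7: attacked by Pg6; g8: attacked by Kf7.
Legal moves for Black: none.
Not in check and no legal moves → stalemate.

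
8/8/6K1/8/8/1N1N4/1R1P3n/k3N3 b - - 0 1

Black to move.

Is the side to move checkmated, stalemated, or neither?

checkmate

Black to move; black king on a1.
In check: yes, from the white knight on b3.
King squares — b1: attacked by Rb2; a2: attacked by Rb2; b2: attacked by Nd3.
Legal moves for Black: none.
In check with no legal moves → checkmate.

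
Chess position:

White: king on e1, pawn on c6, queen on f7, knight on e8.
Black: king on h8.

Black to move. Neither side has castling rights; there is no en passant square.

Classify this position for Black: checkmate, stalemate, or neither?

Black to move; black king on h8.
In check: no.
King squares — g7: attacked by Qf7; h7: attacked by Qf7; g8: attacked by Qf7.
Legal moves for Black: none.
Not in check and no legal moves → stalemate.

stalemate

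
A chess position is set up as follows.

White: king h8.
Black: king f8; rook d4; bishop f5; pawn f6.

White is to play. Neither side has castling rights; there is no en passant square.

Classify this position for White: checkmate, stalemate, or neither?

White to move; white king on h8.
In check: no.
King squares — g7: attacked by Kf8; h7: attacked by Bf5; g8: attacked by Kf8.
Legal moves for White: none.
Not in check and no legal moves → stalemate.

stalemate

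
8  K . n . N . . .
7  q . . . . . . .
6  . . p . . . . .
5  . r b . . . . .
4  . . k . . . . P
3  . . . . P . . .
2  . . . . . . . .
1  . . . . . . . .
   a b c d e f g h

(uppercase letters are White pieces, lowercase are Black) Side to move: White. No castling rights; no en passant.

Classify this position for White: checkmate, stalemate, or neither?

White to move; white king on a8.
In check: yes, from the black queen on a7.
King squares — a7: attacked by Bc5; b7: attacked by Rb5; b8: attacked by Rb5.
Legal moves for White: none.
In check with no legal moves → checkmate.

checkmate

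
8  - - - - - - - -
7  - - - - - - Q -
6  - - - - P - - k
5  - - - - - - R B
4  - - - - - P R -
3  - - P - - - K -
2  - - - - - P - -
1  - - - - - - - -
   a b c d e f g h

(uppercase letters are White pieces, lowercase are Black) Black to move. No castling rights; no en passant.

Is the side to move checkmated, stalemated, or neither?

checkmate

Black to move; black king on h6.
In check: yes, from the white queen on g7.
King squares — g5: attacked by Pf4; h5: attacked by Rg5; g6: attacked by Rg5; g7: attacked by Rg5; h7: attacked by Qg7.
Legal moves for Black: none.
In check with no legal moves → checkmate.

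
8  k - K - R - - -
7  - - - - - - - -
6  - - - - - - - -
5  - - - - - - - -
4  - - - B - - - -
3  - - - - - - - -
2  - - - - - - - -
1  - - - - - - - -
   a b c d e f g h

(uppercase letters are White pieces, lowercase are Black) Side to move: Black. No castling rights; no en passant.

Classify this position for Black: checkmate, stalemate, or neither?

stalemate

Black to move; black king on a8.
In check: no.
King squares — a7: attacked by Bd4; b7: attacked by Kc8; b8: attacked by Kc8.
Legal moves for Black: none.
Not in check and no legal moves → stalemate.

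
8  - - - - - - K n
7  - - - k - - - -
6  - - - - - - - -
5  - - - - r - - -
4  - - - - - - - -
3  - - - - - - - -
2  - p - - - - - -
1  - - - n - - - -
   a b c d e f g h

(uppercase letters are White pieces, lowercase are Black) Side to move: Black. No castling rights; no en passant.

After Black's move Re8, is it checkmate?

After Re8: white king on g8; in check: yes, from the black rook on e8.
White has 2 legal replies: Kh7, Kg7.
In check but a legal move exists → not checkmate.

no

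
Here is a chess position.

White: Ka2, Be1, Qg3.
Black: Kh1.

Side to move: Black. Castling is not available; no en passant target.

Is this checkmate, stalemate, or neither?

Black to move; black king on h1.
In check: no.
King squares — g1: attacked by Qg3; g2: attacked by Qg3; h2: attacked by Qg3.
Legal moves for Black: none.
Not in check and no legal moves → stalemate.

stalemate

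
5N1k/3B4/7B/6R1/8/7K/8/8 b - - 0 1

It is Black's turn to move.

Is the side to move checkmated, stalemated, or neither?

stalemate

Black to move; black king on h8.
In check: no.
King squares — g7: attacked by Rg5; h7: attacked by Nf8; g8: attacked by Rg5.
Legal moves for Black: none.
Not in check and no legal moves → stalemate.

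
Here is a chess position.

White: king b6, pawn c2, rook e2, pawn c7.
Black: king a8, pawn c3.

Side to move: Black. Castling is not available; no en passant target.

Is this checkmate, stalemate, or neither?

stalemate

Black to move; black king on a8.
In check: no.
King squares — a7: attacked by Kb6; b7: attacked by Kb6; b8: attacked by Pc7.
Legal moves for Black: none.
Not in check and no legal moves → stalemate.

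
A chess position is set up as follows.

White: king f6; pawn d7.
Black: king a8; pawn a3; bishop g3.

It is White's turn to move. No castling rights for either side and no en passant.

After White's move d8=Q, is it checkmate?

no

After d8=Q: black king on a8; in check: yes, from the white queen on d8.
Black has 3 legal replies: Kb7, Ka7, Bb8.
In check but a legal move exists → not checkmate.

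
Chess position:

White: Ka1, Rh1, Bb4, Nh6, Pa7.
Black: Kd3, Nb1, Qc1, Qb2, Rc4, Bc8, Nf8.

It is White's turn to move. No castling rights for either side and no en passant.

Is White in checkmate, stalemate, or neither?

checkmate

White to move; white king on a1.
In check: yes, from the black queen on b2.
King squares — b1: attacked by Qc1; a2: attacked by Qb2; b2: attacked by Qc1.
Legal moves for White: none.
In check with no legal moves → checkmate.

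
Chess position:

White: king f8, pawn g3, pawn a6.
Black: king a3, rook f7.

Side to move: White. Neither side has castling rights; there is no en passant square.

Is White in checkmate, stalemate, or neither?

White to move; white king on f8.
In check: yes, from the black rook on f7.
King squares — e7: attacked by Rf7; f7: available; g7: attacked by Rf7; e8: available; g8: available.
Legal moves for White: Kg8, Ke8, Kxf7.
White is in check but has 3 legal moves → neither.

neither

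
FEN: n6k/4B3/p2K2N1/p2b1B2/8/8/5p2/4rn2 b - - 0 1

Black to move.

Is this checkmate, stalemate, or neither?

neither

Black to move; black king on h8.
In check: yes, from the white knight on g6.
King squares — g7: available; h7: available; g8: available.
Legal moves for Black: Kg8, Kh7, Kg7.
Black is in check but has 3 legal moves → neither.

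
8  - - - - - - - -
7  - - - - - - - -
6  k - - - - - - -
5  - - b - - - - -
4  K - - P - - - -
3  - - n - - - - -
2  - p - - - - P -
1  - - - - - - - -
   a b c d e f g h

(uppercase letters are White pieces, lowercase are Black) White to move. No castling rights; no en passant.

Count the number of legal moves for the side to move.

White to move; king on a4.
In check: yes, from the black knight on c3.
Legal moves: Kb3.
Count: 1.

1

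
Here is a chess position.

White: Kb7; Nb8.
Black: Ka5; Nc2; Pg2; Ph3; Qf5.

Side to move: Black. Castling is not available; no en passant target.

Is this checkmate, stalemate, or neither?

neither

Black to move; black king on a5.
In check: no.
Legal moves for Black include: Qf8, Qc8+, Qh7+, Qf7+, Qd7+, Qg6, Qf6, Qe6, Qh5, Qg5, Qe5, Qd5+, Qc5, Qb5+, Qg4, Qf4, Qe4+, Qf3+, ... (list truncated; more exist).
Black has legal moves and is not in check → neither.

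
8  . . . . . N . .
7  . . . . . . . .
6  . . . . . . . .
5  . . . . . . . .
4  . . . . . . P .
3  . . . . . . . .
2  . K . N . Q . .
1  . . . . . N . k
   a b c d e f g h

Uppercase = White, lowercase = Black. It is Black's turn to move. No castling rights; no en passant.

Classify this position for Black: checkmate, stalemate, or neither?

stalemate

Black to move; black king on h1.
In check: no.
King squares — g1: attacked by Qf2; g2: attacked by Qf2; h2: attacked by Nf1.
Legal moves for Black: none.
Not in check and no legal moves → stalemate.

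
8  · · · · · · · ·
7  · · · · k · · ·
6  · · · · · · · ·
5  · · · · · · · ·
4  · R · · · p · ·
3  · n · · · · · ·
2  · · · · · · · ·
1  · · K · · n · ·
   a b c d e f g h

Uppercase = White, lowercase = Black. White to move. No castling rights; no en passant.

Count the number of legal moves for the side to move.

White to move; king on c1.
In check: yes, from the black knight on b3.
Legal moves: Kc2, Kb2, Kd1, Kb1, Rxb3.
Count: 5.

5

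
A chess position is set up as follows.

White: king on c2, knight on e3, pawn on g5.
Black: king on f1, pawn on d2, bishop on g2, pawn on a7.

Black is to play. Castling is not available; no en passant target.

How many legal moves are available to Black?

4

Black to move; king on f1.
In check: yes, from the white knight on e3.
Legal moves: Kf2, Ke2, Kg1, Ke1.
Count: 4.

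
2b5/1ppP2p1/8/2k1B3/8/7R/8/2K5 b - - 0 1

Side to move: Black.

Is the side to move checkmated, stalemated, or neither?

Black to move; black king on c5.
In check: no.
Legal moves for Black: Bxd7, Kc6, Kb6, Kd5, Kb5, Kc4, Kb4, g6, c6, b6, g5, b5.
Black has 12 legal moves and is not in check → neither.

neither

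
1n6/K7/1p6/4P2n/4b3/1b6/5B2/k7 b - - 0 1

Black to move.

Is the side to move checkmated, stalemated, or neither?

neither

Black to move; black king on a1.
In check: no.
Legal moves for Black include: Nd7, Nc6+, Na6, Ng7, Nf6, Nf4, Ng3, Ba8, Bh7, Bb7, Bg6, Bc6, Bf5, Bed5, Bf3, Bd3, Bg2, Bec2, ... (list truncated; more exist).
Black has legal moves and is not in check → neither.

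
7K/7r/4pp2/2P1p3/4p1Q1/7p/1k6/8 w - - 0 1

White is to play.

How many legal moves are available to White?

White to move; king on h8.
In check: yes, from the black rook on h7.
Legal moves: Kg8, Kxh7.
Count: 2.

2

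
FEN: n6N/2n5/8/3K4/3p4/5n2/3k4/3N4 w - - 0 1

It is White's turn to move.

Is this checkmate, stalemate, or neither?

White to move; white king on d5.
In check: yes, from the black knight on c7.
King squares — c4: available; d4: attacked by Nf3; e4: available; c5: available; e5: attacked by Nf3; c6: available; d6: available; e6: attacked by Nc7.
Legal moves for White: Kd6, Kc6, Kc5, Ke4, Kc4.
White is in check but has 5 legal moves → neither.

neither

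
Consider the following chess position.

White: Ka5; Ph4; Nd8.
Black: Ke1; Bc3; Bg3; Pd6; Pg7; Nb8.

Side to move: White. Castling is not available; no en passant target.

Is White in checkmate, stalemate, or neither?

White to move; white king on a5.
In check: yes, from the black bishop on c3.
King squares — a4: available; b4: attacked by Bc3; b5: available; a6: attacked by Nb8; b6: available.
Legal moves for White: Kb6, Kb5, Ka4.
White is in check but has 3 legal moves → neither.

neither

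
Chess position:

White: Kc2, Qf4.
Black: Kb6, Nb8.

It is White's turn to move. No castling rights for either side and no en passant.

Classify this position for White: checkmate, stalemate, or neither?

neither

White to move; white king on c2.
In check: no.
Legal moves for White include: Qf8, Qxb8+, Qf7, Qc7+, Qh6+, Qf6+, Qd6+, Qg5, Qf5, Qe5, Qh4, Qg4, Qe4, Qd4+, Qc4, Qb4+, Qa4, Qg3, ... (list truncated; more exist).
White has legal moves and is not in check → neither.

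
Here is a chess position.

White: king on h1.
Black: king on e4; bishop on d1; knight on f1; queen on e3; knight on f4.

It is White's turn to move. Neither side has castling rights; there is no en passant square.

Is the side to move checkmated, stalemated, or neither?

stalemate

White to move; white king on h1.
In check: no.
King squares — g1: attacked by Qe3; g2: attacked by Nf4; h2: attacked by Nf1.
Legal moves for White: none.
Not in check and no legal moves → stalemate.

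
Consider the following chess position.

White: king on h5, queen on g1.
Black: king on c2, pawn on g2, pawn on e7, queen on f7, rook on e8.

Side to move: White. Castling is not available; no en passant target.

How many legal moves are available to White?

White to move; king on h5.
In check: yes, from the black queen on f7.
Legal moves: Kh6, Kg5, Kh4, Kg4.
Count: 4.

4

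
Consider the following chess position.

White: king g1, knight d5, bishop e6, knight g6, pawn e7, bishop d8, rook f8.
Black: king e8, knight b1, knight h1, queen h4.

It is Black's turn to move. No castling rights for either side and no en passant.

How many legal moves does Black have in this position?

Black to move; king on e8.
In check: yes, from the white rook on f8.
Legal moves: none.
Count: 0.

0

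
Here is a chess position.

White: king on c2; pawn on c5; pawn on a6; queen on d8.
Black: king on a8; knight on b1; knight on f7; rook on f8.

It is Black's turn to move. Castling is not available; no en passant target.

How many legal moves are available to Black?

Black to move; king on a8.
In check: yes, from the white queen on d8.
Legal moves: Ka7, Rxd8, Nxd8.
Count: 3.

3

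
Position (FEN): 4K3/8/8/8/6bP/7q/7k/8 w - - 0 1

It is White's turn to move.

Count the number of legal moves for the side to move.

White to move; king on e8.
In check: no.
Legal moves: Kf8, Kd8, Kf7, Ke7, h5.
Count: 5.

5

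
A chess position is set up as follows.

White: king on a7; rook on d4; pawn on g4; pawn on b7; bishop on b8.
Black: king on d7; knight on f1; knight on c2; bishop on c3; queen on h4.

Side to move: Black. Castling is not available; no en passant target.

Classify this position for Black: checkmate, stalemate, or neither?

neither

Black to move; black king on d7.
In check: yes, from the white rook on d4.
King squares — c6: available; d6: attacked by Rd4; e6: available; c7: attacked by Bb8; e7: available; c8: attacked by Pb7; d8: attacked by Rd4; e8: available.
Legal moves for Black: Ke8, Ke7, Ke6, Kc6, Bxd4+, Nxd4.
Black is in check but has 6 legal moves → neither.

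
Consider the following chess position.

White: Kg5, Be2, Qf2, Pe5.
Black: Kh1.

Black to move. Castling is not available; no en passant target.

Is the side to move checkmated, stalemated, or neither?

stalemate

Black to move; black king on h1.
In check: no.
King squares — g1: attacked by Qf2; g2: attacked by Qf2; h2: attacked by Qf2.
Legal moves for Black: none.
Not in check and no legal moves → stalemate.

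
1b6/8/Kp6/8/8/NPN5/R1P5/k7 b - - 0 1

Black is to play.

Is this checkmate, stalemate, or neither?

checkmate

Black to move; black king on a1.
In check: yes, from the white rook on a2.
King squares — b1: attacked by Na3; a2: attacked by Nc3; b2: attacked by Ra2.
Legal moves for Black: none.
In check with no legal moves → checkmate.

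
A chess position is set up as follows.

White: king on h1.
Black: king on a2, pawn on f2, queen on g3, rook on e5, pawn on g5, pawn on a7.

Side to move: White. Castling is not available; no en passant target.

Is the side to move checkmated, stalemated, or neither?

White to move; white king on h1.
In check: no.
King squares — g1: attacked by Pf2; g2: attacked by Qg3; h2: attacked by Qg3.
Legal moves for White: none.
Not in check and no legal moves → stalemate.

stalemate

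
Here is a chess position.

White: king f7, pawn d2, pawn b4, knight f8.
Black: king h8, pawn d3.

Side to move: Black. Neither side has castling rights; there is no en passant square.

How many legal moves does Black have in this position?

0

Black to move; king on h8.
In check: no.
Legal moves: none.
Count: 0.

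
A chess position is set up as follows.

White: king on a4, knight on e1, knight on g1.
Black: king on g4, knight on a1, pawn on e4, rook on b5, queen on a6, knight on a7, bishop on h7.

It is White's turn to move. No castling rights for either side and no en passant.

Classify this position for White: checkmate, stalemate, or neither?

checkmate

White to move; white king on a4.
In check: yes, from the black queen on a6.
King squares — a3: attacked by Qa6; b3: attacked by Na1; b4: attacked by Rb5; a5: attacked by Rb5; b5: attacked by Qa6.
Legal moves for White: none.
In check with no legal moves → checkmate.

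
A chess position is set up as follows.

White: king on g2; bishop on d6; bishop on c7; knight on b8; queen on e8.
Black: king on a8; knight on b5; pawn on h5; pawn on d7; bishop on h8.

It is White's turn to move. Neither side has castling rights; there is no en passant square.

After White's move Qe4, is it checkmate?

After Qe4: black king on a8; in check: yes, from the white queen on e4.
Black has 1 legal reply: Ka7.
In check but a legal move exists → not checkmate.

no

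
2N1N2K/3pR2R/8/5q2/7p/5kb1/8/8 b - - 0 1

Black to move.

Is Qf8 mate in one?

yes

After Qf8: white king on h8; in check: yes, from the black queen on f8.
King squares — g7: attacked by Qf8; h7: own rook; g8: attacked by Qf8.
White has no legal moves → checkmate.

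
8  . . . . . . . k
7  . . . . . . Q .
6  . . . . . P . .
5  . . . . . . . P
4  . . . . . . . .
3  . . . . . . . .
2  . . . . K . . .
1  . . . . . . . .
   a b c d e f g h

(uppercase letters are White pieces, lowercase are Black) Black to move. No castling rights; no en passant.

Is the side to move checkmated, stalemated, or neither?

checkmate

Black to move; black king on h8.
In check: yes, from the white queen on g7.
King squares — g7: attacked by Pf6; h7: attacked by Qg7; g8: attacked by Qg7.
Legal moves for Black: none.
In check with no legal moves → checkmate.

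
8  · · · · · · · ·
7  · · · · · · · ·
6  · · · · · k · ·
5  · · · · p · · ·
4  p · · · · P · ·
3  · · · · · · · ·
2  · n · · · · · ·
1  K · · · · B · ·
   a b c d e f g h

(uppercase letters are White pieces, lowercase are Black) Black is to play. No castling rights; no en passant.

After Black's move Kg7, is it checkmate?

no

After Kg7: white king on a1; in check: no.
White is not in check, so this cannot be checkmate.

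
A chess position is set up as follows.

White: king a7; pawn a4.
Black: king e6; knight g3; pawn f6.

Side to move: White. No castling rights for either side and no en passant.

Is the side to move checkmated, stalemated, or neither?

neither

White to move; white king on a7.
In check: no.
Legal moves for White: Kb8, Ka8, Kb7, Kb6, Ka6, a5.
White has 6 legal moves and is not in check → neither.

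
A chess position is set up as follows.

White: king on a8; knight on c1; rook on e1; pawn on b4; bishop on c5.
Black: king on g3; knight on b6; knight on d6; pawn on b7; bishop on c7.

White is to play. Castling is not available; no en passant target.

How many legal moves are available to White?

White to move; king on a8.
In check: yes, from the black knight on b6.
Legal moves: Ka7, Bxb6.
Count: 2.

2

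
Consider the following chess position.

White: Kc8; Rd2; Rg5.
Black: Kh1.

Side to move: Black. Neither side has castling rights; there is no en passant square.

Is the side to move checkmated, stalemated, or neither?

stalemate

Black to move; black king on h1.
In check: no.
King squares — g1: attacked by Rg5; g2: attacked by Rd2; h2: attacked by Rd2.
Legal moves for Black: none.
Not in check and no legal moves → stalemate.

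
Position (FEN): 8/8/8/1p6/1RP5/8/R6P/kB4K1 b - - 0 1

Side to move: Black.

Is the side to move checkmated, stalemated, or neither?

Black to move; black king on a1.
In check: yes, from the white rook on a2.
King squares — b1: attacked by Rb4; a2: attacked by Bb1; b2: attacked by Ra2.
Legal moves for Black: none.
In check with no legal moves → checkmate.

checkmate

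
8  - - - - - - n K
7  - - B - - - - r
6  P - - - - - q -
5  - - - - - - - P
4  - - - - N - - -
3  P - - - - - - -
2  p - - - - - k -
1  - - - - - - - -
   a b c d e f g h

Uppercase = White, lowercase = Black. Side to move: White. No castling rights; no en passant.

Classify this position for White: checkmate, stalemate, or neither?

White to move; white king on h8.
In check: yes, from the black rook on h7.
King squares — g7: attacked by Qg6; h7: attacked by Qg6; g8: attacked by Qg6.
Legal moves for White: none.
In check with no legal moves → checkmate.

checkmate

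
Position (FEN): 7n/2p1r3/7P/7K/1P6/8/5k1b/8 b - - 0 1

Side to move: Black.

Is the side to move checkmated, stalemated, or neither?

neither

Black to move; black king on f2.
In check: no.
Legal moves for Black include: Nf7, Ng6, Re8, Rh7, Rg7, Rf7, Rd7, Re6, Re5+, Re4, Re3, Re2, Re1, Bd6, Be5, Bf4, Bg3, Bg1, ... (list truncated; more exist).
Black has legal moves and is not in check → neither.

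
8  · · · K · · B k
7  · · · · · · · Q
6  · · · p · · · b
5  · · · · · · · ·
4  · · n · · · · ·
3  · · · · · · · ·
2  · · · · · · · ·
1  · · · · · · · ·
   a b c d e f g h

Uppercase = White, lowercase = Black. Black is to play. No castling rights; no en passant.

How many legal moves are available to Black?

0

Black to move; king on h8.
In check: yes, from the white queen on h7.
Legal moves: none.
Count: 0.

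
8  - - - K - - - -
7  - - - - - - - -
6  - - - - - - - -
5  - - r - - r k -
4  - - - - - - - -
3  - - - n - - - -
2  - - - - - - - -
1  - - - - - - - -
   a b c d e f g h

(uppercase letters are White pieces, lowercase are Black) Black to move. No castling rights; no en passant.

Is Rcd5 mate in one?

no

After Rcd5: white king on d8; in check: yes, from the black rook on d5.
White has 4 legal replies: Ke8, Kc8, Ke7, Kc7.
In check but a legal move exists → not checkmate.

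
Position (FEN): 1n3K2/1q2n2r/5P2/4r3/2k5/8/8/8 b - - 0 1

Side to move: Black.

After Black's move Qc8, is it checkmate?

yes

After Qc8: white king on f8; in check: yes, from the black queen on c8.
King squares — e7: attacked by Re5; f7: attacked by Rh7; g7: attacked by Rh7; e8: attacked by Qc8; g8: attacked by Ne7.
White has no legal moves → checkmate.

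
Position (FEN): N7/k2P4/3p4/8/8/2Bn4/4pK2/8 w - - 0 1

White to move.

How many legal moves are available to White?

White to move; king on f2.
In check: yes, from the black knight on d3.
Legal moves: Kg3, Kf3, Ke3, Kg2, Kxe2, Kg1.
Count: 6.

6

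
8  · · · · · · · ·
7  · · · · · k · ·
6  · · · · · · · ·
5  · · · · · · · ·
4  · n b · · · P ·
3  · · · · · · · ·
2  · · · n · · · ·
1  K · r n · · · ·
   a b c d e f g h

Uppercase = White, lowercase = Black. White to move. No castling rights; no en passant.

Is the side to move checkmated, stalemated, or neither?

White to move; white king on a1.
In check: yes, from the black rook on c1.
King squares — b1: attacked by Rc1; a2: attacked by Nb4; b2: attacked by Nd1.
Legal moves for White: none.
In check with no legal moves → checkmate.

checkmate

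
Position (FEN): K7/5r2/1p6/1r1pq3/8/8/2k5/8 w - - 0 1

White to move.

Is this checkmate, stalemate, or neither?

White to move; white king on a8.
In check: no.
King squares — a7: attacked by Rf7; b7: attacked by Rf7; b8: attacked by Qe5.
Legal moves for White: none.
Not in check and no legal moves → stalemate.

stalemate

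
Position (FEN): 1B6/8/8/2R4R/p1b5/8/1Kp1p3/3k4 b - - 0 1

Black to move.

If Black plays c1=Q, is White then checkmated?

yes

After c1=Q: white king on b2; in check: yes, from the black queen on c1.
King squares — a1: attacked by Qc1; b1: attacked by Qc1; c1: attacked by Kd1; a2: attacked by Bc4; c2: attacked by Qc1; a3: attacked by Qc1; b3: attacked by Pa4; c3: attacked by Qc1.
White has no legal moves → checkmate.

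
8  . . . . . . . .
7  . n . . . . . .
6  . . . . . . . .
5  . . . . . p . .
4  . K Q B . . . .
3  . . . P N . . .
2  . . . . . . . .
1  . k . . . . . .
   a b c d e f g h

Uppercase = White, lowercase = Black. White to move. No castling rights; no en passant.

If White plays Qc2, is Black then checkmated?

yes

After Qc2: black king on b1; in check: yes, from the white queen on c2.
King squares — a1: attacked by Bd4; c1: attacked by Qc2; a2: attacked by Qc2; b2: attacked by Qc2; c2: attacked by Ne3.
Black has no legal moves → checkmate.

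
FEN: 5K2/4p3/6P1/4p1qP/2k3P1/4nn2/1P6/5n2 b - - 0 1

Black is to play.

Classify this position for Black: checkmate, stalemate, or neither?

Black to move; black king on c4.
In check: no.
Legal moves for Black include: Qh6+, Qxg6, Qf6+, Qxh5, Qf5+, Qh4, Qxg4, Qf4+, Kd5, Kc5, Kb5, Kd4, Kb4, Kd3, Kb3, Nh4, Nd4, N3h2, ... (list truncated; more exist).
Black has legal moves and is not in check → neither.

neither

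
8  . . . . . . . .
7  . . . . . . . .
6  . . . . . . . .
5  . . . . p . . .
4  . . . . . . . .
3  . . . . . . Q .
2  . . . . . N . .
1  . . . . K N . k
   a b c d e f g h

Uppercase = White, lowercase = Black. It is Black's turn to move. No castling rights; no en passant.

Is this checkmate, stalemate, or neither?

Black to move; black king on h1.
In check: yes, from the white knight on f2.
King squares — g1: attacked by Qg3; g2: attacked by Qg3; h2: attacked by Nf1.
Legal moves for Black: none.
In check with no legal moves → checkmate.

checkmate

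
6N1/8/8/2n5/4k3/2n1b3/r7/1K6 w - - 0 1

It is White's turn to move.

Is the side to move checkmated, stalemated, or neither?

White to move; white king on b1.
In check: yes, from the black knight on c3.
King squares — a1: attacked by Ra2; c1: attacked by Be3; a2: attacked by Nc3; b2: attacked by Ra2; c2: attacked by Ra2.
Legal moves for White: none.
In check with no legal moves → checkmate.

checkmate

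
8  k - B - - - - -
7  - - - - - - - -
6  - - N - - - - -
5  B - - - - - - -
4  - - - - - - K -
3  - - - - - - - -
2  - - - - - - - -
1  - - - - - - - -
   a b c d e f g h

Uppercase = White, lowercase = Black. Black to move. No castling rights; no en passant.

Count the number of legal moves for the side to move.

0

Black to move; king on a8.
In check: no.
Legal moves: none.
Count: 0.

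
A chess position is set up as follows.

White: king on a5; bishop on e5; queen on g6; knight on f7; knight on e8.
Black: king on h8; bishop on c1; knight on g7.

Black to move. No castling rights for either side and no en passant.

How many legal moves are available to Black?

1

Black to move; king on h8.
In check: yes, from the white knight on f7.
Legal moves: Kg8.
Count: 1.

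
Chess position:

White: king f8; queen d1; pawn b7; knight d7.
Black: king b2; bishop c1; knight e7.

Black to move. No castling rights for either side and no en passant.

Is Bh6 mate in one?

After Bh6: white king on f8; in check: yes, from the black bishop on h6.
White has 3 legal replies: Ke8, Kf7, Kxe7.
In check but a legal move exists → not checkmate.

no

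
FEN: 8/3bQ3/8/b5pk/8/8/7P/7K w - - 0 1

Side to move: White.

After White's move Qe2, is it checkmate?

no

After Qe2: black king on h5; in check: yes, from the white queen on e2.
Black has 5 legal replies: Kh6, Kg6, Kh4, Bg4, g4.
In check but a legal move exists → not checkmate.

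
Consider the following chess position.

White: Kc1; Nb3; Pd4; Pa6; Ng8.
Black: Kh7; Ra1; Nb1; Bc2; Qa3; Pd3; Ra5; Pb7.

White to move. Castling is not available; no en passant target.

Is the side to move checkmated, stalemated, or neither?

White to move; white king on c1.
In check: yes, from the black queen on a3.
King squares — b1: attacked by Ra1; d1: attacked by Bc2; b2: attacked by Qa3; c2: attacked by Pd3; d2: attacked by Nb1.
Legal moves for White: none.
In check with no legal moves → checkmate.

checkmate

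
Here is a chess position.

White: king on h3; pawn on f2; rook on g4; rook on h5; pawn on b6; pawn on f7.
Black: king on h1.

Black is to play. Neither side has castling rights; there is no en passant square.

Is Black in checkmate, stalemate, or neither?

stalemate

Black to move; black king on h1.
In check: no.
King squares — g1: attacked by Rg4; g2: attacked by Kh3; h2: attacked by Kh3.
Legal moves for Black: none.
Not in check and no legal moves → stalemate.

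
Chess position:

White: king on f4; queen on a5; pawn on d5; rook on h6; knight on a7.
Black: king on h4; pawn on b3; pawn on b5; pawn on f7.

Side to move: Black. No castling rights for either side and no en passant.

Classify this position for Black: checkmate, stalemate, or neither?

Black to move; black king on h4.
In check: yes, from the white rook on h6.
King squares — g3: attacked by Kf4; h3: attacked by Rh6; g4: attacked by Kf4; g5: attacked by Kf4; h5: attacked by Rh6.
Legal moves for Black: none.
In check with no legal moves → checkmate.

checkmate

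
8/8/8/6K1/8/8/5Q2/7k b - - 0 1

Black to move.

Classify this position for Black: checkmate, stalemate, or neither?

stalemate

Black to move; black king on h1.
In check: no.
King squares — g1: attacked by Qf2; g2: attacked by Qf2; h2: attacked by Qf2.
Legal moves for Black: none.
Not in check and no legal moves → stalemate.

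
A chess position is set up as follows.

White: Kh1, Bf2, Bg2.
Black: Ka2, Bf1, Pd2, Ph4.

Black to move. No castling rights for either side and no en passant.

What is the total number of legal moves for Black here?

16

Black to move; king on a2.
In check: no.
Legal moves: Kb3, Ka3, Kb2, Kb1, Ka1, Ba6, Bb5, Bc4, Bd3, Bxg2+, Be2, h3, d1=Q, d1=R, d1=B, d1=N.
Count: 16.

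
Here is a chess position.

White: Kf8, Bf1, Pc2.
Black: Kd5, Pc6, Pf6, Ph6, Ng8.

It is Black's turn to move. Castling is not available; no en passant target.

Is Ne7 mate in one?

After Ne7: white king on f8; in check: no.
White is not in check, so this cannot be checkmate.

no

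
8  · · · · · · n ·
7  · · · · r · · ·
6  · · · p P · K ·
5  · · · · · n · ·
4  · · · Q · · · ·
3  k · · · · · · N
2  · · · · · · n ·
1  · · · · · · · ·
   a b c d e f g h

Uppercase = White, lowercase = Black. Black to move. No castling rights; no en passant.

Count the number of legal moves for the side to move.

Black to move; king on a3.
In check: no.
Legal moves: Ngh6, Nf6, Re8, Rh7, Rg7+, Rf7, Rd7, Rc7, Rb7, Ra7, Rxe6+, Ng7, Nfh6, Nfh4+, Nxd4, Ng3, Nfe3, Kb3, Ka2, Ngh4+, Nf4+, Nge3, Ne1, d5.
Count: 24.

24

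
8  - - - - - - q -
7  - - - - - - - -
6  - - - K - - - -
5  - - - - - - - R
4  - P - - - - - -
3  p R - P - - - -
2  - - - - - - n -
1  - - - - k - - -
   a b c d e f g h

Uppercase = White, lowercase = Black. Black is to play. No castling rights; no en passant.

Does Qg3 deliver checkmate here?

no

After Qg3: white king on d6; in check: yes, from the black queen on g3.
White has 7 legal replies: Ke7, Kd7, Ke6, Kc6, Kd5, Kc5, Re5+.
In check but a legal move exists → not checkmate.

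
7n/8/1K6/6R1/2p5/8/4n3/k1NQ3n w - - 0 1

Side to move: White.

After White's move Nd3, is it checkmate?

no

After Nd3: black king on a1; in check: yes, from the white queen on d1.
Black has 2 legal replies: Ka2, Nc1.
In check but a legal move exists → not checkmate.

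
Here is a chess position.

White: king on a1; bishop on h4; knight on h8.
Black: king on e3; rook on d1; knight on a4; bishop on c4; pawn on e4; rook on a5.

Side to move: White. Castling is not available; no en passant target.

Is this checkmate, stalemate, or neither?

checkmate

White to move; white king on a1.
In check: yes, from the black rook on d1.
King squares — b1: attacked by Rd1; a2: attacked by Bc4; b2: attacked by Na4.
Legal moves for White: none.
In check with no legal moves → checkmate.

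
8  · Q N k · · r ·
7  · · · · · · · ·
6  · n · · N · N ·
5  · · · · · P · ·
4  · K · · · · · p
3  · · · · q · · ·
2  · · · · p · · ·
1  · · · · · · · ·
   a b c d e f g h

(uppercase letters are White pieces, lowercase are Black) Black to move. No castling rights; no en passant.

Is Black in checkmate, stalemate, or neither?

neither

Black to move; black king on d8.
In check: yes, from the white knight on e6.
Legal moves for Black: Ke8, Kd7, Qxe6.
Black is in check but has 3 legal moves → neither.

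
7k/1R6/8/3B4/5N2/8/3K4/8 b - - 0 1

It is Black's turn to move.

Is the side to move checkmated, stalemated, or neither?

Black to move; black king on h8.
In check: no.
King squares — g7: attacked by Rb7; h7: attacked by Rb7; g8: attacked by Bd5.
Legal moves for Black: none.
Not in check and no legal moves → stalemate.

stalemate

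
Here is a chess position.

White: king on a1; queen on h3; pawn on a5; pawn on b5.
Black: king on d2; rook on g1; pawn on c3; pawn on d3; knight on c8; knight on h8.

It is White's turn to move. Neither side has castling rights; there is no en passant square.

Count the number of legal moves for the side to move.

White to move; king on a1.
In check: yes, from the black rook on g1.
Legal moves: Ka2, Qf1.
Count: 2.

2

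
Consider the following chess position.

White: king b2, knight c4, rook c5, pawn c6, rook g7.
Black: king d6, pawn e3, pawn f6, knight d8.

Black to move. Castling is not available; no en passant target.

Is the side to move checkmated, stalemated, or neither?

neither

Black to move; black king on d6.
In check: yes, from the white knight on c4.
King squares — c5: available; d5: attacked by Rc5; e5: attacked by Nc4; c6: attacked by Rc5; e6: available; c7: attacked by Rg7; d7: attacked by Pc6; e7: attacked by Rg7.
Legal moves for Black: Ke6, Kxc5.
Black is in check but has 2 legal moves → neither.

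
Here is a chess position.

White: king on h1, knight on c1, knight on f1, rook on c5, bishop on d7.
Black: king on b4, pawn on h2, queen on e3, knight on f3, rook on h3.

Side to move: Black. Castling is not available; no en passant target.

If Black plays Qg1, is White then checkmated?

yes

After Qg1: white king on h1; in check: yes, from the black queen on g1.
King squares — g1: attacked by Ph2; g2: attacked by Qg1; h2: attacked by Qg1.
White has no legal moves → checkmate.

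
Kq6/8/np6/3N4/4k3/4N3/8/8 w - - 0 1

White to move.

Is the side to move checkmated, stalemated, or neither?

checkmate

White to move; white king on a8.
In check: yes, from the black queen on b8.
King squares — a7: attacked by Qb8; b7: attacked by Qb8; b8: attacked by Na6.
Legal moves for White: none.
In check with no legal moves → checkmate.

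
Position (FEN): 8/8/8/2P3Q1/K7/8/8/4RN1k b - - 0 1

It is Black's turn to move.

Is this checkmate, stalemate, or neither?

stalemate

Black to move; black king on h1.
In check: no.
King squares — g1: attacked by Qg5; g2: attacked by Qg5; h2: attacked by Nf1.
Legal moves for Black: none.
Not in check and no legal moves → stalemate.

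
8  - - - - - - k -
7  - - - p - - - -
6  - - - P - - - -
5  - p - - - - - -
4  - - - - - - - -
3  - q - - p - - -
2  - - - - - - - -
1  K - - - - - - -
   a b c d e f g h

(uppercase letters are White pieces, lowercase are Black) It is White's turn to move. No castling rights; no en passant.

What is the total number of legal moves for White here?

0

White to move; king on a1.
In check: no.
Legal moves: none.
Count: 0.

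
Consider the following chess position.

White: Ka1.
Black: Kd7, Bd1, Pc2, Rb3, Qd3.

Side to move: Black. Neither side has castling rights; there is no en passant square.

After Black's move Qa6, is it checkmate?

After Qa6: white king on a1; in check: yes, from the black queen on a6.
King squares — b1: attacked by Pc2; a2: attacked by Qa6; b2: attacked by Rb3.
White has no legal moves → checkmate.

yes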